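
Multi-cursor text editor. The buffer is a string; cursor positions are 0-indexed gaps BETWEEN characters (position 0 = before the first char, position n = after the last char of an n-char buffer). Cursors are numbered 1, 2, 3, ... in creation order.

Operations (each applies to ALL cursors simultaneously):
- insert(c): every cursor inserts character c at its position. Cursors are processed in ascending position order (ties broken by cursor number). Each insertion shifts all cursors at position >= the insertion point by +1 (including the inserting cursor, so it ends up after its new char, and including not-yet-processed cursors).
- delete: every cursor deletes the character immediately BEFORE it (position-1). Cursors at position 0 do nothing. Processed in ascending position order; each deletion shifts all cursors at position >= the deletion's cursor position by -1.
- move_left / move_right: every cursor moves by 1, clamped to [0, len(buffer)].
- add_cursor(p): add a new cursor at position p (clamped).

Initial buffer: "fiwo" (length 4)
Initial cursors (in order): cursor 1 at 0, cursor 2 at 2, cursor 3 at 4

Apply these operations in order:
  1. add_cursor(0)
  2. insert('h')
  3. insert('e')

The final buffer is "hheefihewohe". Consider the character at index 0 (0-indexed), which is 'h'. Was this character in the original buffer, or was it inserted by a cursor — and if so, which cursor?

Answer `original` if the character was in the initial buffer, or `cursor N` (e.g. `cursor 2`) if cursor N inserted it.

Answer: cursor 1

Derivation:
After op 1 (add_cursor(0)): buffer="fiwo" (len 4), cursors c1@0 c4@0 c2@2 c3@4, authorship ....
After op 2 (insert('h')): buffer="hhfihwoh" (len 8), cursors c1@2 c4@2 c2@5 c3@8, authorship 14..2..3
After op 3 (insert('e')): buffer="hheefihewohe" (len 12), cursors c1@4 c4@4 c2@8 c3@12, authorship 1414..22..33
Authorship (.=original, N=cursor N): 1 4 1 4 . . 2 2 . . 3 3
Index 0: author = 1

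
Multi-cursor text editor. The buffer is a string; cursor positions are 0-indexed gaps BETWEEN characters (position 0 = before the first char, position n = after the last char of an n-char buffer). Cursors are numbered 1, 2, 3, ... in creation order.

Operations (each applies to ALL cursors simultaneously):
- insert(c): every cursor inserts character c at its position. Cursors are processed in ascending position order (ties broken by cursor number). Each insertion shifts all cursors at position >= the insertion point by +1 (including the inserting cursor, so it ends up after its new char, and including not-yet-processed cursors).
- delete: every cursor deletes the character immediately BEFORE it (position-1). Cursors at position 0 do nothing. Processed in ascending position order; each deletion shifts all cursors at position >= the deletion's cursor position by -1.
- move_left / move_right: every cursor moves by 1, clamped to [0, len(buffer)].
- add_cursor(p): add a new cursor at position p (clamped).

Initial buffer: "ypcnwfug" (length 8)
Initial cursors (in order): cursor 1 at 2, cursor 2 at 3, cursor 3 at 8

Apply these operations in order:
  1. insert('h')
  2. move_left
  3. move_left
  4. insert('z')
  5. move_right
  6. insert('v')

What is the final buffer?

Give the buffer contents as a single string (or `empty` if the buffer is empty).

Answer: yzpvhzcvhnwfuzgvh

Derivation:
After op 1 (insert('h')): buffer="yphchnwfugh" (len 11), cursors c1@3 c2@5 c3@11, authorship ..1.2.....3
After op 2 (move_left): buffer="yphchnwfugh" (len 11), cursors c1@2 c2@4 c3@10, authorship ..1.2.....3
After op 3 (move_left): buffer="yphchnwfugh" (len 11), cursors c1@1 c2@3 c3@9, authorship ..1.2.....3
After op 4 (insert('z')): buffer="yzphzchnwfuzgh" (len 14), cursors c1@2 c2@5 c3@12, authorship .1.12.2....3.3
After op 5 (move_right): buffer="yzphzchnwfuzgh" (len 14), cursors c1@3 c2@6 c3@13, authorship .1.12.2....3.3
After op 6 (insert('v')): buffer="yzpvhzcvhnwfuzgvh" (len 17), cursors c1@4 c2@8 c3@16, authorship .1.112.22....3.33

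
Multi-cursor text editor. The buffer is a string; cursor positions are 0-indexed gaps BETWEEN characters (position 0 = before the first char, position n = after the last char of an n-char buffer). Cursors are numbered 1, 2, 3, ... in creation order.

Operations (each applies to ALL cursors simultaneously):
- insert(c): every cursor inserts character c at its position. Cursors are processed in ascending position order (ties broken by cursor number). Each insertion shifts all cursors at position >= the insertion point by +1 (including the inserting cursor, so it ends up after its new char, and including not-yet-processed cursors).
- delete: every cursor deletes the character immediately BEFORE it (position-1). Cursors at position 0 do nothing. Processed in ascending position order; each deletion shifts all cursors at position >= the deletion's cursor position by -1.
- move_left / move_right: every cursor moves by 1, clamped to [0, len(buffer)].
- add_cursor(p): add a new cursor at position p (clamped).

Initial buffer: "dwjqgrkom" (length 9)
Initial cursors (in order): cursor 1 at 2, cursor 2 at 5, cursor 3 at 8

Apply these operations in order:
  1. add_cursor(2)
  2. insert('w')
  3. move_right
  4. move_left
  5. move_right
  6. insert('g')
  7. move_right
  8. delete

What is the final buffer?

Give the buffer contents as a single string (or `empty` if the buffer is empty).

Answer: dwwwjggwrgowm

Derivation:
After op 1 (add_cursor(2)): buffer="dwjqgrkom" (len 9), cursors c1@2 c4@2 c2@5 c3@8, authorship .........
After op 2 (insert('w')): buffer="dwwwjqgwrkowm" (len 13), cursors c1@4 c4@4 c2@8 c3@12, authorship ..14...2...3.
After op 3 (move_right): buffer="dwwwjqgwrkowm" (len 13), cursors c1@5 c4@5 c2@9 c3@13, authorship ..14...2...3.
After op 4 (move_left): buffer="dwwwjqgwrkowm" (len 13), cursors c1@4 c4@4 c2@8 c3@12, authorship ..14...2...3.
After op 5 (move_right): buffer="dwwwjqgwrkowm" (len 13), cursors c1@5 c4@5 c2@9 c3@13, authorship ..14...2...3.
After op 6 (insert('g')): buffer="dwwwjggqgwrgkowmg" (len 17), cursors c1@7 c4@7 c2@12 c3@17, authorship ..14.14..2.2..3.3
After op 7 (move_right): buffer="dwwwjggqgwrgkowmg" (len 17), cursors c1@8 c4@8 c2@13 c3@17, authorship ..14.14..2.2..3.3
After op 8 (delete): buffer="dwwwjggwrgowm" (len 13), cursors c1@6 c4@6 c2@10 c3@13, authorship ..14.1.2.2.3.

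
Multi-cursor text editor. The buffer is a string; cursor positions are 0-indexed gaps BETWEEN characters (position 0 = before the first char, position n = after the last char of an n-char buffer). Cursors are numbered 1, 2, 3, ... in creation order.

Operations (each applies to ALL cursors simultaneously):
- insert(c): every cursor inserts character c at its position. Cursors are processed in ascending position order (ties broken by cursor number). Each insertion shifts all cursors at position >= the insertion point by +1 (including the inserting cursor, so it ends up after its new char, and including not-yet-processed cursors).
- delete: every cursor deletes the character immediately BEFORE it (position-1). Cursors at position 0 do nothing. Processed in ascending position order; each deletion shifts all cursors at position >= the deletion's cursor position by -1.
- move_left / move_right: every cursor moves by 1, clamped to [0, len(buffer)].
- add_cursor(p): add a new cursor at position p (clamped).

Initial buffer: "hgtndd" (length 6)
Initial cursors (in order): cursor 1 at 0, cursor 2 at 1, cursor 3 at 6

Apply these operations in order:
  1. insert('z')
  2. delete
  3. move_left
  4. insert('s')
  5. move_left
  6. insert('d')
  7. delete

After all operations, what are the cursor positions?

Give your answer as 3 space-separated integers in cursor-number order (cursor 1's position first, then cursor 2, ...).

Answer: 1 1 7

Derivation:
After op 1 (insert('z')): buffer="zhzgtnddz" (len 9), cursors c1@1 c2@3 c3@9, authorship 1.2.....3
After op 2 (delete): buffer="hgtndd" (len 6), cursors c1@0 c2@1 c3@6, authorship ......
After op 3 (move_left): buffer="hgtndd" (len 6), cursors c1@0 c2@0 c3@5, authorship ......
After op 4 (insert('s')): buffer="sshgtndsd" (len 9), cursors c1@2 c2@2 c3@8, authorship 12.....3.
After op 5 (move_left): buffer="sshgtndsd" (len 9), cursors c1@1 c2@1 c3@7, authorship 12.....3.
After op 6 (insert('d')): buffer="sddshgtnddsd" (len 12), cursors c1@3 c2@3 c3@10, authorship 1122.....33.
After op 7 (delete): buffer="sshgtndsd" (len 9), cursors c1@1 c2@1 c3@7, authorship 12.....3.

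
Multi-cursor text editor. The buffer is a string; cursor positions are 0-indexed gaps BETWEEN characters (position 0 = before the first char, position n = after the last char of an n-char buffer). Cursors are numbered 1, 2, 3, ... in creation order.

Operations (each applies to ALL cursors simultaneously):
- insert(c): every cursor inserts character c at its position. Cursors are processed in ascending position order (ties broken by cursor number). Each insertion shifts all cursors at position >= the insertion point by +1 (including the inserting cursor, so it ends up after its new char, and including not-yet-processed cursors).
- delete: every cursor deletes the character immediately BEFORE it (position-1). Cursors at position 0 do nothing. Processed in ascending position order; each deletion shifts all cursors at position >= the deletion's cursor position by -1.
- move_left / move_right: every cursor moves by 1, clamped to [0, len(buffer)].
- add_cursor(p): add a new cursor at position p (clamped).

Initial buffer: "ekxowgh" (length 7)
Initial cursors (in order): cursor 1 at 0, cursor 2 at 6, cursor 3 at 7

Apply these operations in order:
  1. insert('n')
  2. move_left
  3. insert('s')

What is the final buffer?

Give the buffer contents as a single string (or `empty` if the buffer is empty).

After op 1 (insert('n')): buffer="nekxowgnhn" (len 10), cursors c1@1 c2@8 c3@10, authorship 1......2.3
After op 2 (move_left): buffer="nekxowgnhn" (len 10), cursors c1@0 c2@7 c3@9, authorship 1......2.3
After op 3 (insert('s')): buffer="snekxowgsnhsn" (len 13), cursors c1@1 c2@9 c3@12, authorship 11......22.33

Answer: snekxowgsnhsn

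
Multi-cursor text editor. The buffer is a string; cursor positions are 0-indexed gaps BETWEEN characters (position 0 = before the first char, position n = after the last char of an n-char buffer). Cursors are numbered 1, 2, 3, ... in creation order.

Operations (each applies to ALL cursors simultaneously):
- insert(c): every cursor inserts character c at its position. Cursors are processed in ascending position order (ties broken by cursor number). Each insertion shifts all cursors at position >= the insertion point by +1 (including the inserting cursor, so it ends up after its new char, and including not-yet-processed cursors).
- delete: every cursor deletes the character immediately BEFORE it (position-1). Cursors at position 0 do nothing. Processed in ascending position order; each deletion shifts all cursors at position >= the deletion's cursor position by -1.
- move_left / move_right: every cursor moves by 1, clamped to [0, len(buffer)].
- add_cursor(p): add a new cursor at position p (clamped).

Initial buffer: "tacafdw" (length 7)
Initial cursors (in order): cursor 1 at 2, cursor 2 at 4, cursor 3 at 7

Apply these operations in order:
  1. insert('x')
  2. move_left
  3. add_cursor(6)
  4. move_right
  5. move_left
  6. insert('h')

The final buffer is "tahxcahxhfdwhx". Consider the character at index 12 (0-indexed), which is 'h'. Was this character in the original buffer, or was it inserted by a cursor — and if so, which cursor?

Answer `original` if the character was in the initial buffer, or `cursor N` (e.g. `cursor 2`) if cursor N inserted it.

After op 1 (insert('x')): buffer="taxcaxfdwx" (len 10), cursors c1@3 c2@6 c3@10, authorship ..1..2...3
After op 2 (move_left): buffer="taxcaxfdwx" (len 10), cursors c1@2 c2@5 c3@9, authorship ..1..2...3
After op 3 (add_cursor(6)): buffer="taxcaxfdwx" (len 10), cursors c1@2 c2@5 c4@6 c3@9, authorship ..1..2...3
After op 4 (move_right): buffer="taxcaxfdwx" (len 10), cursors c1@3 c2@6 c4@7 c3@10, authorship ..1..2...3
After op 5 (move_left): buffer="taxcaxfdwx" (len 10), cursors c1@2 c2@5 c4@6 c3@9, authorship ..1..2...3
After op 6 (insert('h')): buffer="tahxcahxhfdwhx" (len 14), cursors c1@3 c2@7 c4@9 c3@13, authorship ..11..224...33
Authorship (.=original, N=cursor N): . . 1 1 . . 2 2 4 . . . 3 3
Index 12: author = 3

Answer: cursor 3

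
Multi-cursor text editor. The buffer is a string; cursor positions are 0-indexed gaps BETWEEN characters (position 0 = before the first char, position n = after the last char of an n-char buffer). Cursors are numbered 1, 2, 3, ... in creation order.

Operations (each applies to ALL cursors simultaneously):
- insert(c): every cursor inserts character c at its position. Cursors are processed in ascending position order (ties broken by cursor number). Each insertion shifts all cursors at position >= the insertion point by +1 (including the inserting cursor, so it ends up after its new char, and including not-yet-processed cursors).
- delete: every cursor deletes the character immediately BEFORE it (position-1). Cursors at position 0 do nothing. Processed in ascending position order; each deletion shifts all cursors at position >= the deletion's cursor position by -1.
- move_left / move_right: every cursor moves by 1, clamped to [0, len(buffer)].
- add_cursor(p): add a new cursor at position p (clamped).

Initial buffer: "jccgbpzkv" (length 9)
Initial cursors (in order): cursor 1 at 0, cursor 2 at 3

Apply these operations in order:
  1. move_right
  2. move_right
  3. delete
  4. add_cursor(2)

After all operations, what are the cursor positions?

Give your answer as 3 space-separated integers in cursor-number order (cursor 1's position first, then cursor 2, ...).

Answer: 1 3 2

Derivation:
After op 1 (move_right): buffer="jccgbpzkv" (len 9), cursors c1@1 c2@4, authorship .........
After op 2 (move_right): buffer="jccgbpzkv" (len 9), cursors c1@2 c2@5, authorship .........
After op 3 (delete): buffer="jcgpzkv" (len 7), cursors c1@1 c2@3, authorship .......
After op 4 (add_cursor(2)): buffer="jcgpzkv" (len 7), cursors c1@1 c3@2 c2@3, authorship .......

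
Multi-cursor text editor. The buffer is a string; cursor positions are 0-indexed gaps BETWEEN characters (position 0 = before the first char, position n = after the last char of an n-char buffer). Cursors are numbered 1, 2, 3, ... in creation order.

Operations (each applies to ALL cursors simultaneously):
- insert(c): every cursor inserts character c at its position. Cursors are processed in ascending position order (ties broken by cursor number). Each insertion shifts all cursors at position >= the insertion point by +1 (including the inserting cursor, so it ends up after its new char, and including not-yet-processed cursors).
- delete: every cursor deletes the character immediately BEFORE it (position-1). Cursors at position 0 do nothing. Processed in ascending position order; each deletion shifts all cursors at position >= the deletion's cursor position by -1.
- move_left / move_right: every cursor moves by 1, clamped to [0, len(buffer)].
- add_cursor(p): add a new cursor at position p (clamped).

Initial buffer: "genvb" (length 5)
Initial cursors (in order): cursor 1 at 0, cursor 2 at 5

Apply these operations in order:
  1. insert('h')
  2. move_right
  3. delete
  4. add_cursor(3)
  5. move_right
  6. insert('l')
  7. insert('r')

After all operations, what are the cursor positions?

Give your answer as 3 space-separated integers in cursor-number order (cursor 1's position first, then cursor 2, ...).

Answer: 4 11 8

Derivation:
After op 1 (insert('h')): buffer="hgenvbh" (len 7), cursors c1@1 c2@7, authorship 1.....2
After op 2 (move_right): buffer="hgenvbh" (len 7), cursors c1@2 c2@7, authorship 1.....2
After op 3 (delete): buffer="henvb" (len 5), cursors c1@1 c2@5, authorship 1....
After op 4 (add_cursor(3)): buffer="henvb" (len 5), cursors c1@1 c3@3 c2@5, authorship 1....
After op 5 (move_right): buffer="henvb" (len 5), cursors c1@2 c3@4 c2@5, authorship 1....
After op 6 (insert('l')): buffer="helnvlbl" (len 8), cursors c1@3 c3@6 c2@8, authorship 1.1..3.2
After op 7 (insert('r')): buffer="helrnvlrblr" (len 11), cursors c1@4 c3@8 c2@11, authorship 1.11..33.22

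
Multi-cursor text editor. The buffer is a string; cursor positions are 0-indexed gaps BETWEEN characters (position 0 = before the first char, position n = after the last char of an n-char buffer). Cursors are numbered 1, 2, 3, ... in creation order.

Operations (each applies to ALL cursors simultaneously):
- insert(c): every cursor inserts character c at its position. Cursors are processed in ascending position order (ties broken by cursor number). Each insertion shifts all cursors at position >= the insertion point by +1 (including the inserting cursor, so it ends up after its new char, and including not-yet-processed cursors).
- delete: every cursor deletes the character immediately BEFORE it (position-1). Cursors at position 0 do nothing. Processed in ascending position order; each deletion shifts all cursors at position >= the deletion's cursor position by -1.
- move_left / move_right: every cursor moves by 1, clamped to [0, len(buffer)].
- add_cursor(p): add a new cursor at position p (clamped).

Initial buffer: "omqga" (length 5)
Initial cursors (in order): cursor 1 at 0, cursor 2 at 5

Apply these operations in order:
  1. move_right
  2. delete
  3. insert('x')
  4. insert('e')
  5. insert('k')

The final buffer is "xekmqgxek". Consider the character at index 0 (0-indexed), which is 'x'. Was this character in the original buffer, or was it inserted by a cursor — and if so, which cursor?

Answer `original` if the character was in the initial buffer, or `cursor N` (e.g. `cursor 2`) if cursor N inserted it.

After op 1 (move_right): buffer="omqga" (len 5), cursors c1@1 c2@5, authorship .....
After op 2 (delete): buffer="mqg" (len 3), cursors c1@0 c2@3, authorship ...
After op 3 (insert('x')): buffer="xmqgx" (len 5), cursors c1@1 c2@5, authorship 1...2
After op 4 (insert('e')): buffer="xemqgxe" (len 7), cursors c1@2 c2@7, authorship 11...22
After op 5 (insert('k')): buffer="xekmqgxek" (len 9), cursors c1@3 c2@9, authorship 111...222
Authorship (.=original, N=cursor N): 1 1 1 . . . 2 2 2
Index 0: author = 1

Answer: cursor 1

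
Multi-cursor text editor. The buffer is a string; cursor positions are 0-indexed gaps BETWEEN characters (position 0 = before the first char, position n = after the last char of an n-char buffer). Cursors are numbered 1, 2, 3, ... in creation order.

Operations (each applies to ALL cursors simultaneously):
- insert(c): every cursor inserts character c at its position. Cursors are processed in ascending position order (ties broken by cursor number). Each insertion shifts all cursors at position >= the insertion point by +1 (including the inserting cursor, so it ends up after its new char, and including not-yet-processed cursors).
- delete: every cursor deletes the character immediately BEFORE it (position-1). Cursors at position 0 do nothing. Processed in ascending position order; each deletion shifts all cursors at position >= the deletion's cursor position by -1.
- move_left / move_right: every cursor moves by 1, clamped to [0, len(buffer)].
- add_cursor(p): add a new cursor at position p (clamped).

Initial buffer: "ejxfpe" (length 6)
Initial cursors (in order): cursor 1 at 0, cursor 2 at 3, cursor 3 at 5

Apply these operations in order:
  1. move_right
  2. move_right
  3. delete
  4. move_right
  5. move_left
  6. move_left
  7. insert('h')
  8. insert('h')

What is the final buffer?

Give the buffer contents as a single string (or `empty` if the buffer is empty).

Answer: hhehhhhxf

Derivation:
After op 1 (move_right): buffer="ejxfpe" (len 6), cursors c1@1 c2@4 c3@6, authorship ......
After op 2 (move_right): buffer="ejxfpe" (len 6), cursors c1@2 c2@5 c3@6, authorship ......
After op 3 (delete): buffer="exf" (len 3), cursors c1@1 c2@3 c3@3, authorship ...
After op 4 (move_right): buffer="exf" (len 3), cursors c1@2 c2@3 c3@3, authorship ...
After op 5 (move_left): buffer="exf" (len 3), cursors c1@1 c2@2 c3@2, authorship ...
After op 6 (move_left): buffer="exf" (len 3), cursors c1@0 c2@1 c3@1, authorship ...
After op 7 (insert('h')): buffer="hehhxf" (len 6), cursors c1@1 c2@4 c3@4, authorship 1.23..
After op 8 (insert('h')): buffer="hhehhhhxf" (len 9), cursors c1@2 c2@7 c3@7, authorship 11.2323..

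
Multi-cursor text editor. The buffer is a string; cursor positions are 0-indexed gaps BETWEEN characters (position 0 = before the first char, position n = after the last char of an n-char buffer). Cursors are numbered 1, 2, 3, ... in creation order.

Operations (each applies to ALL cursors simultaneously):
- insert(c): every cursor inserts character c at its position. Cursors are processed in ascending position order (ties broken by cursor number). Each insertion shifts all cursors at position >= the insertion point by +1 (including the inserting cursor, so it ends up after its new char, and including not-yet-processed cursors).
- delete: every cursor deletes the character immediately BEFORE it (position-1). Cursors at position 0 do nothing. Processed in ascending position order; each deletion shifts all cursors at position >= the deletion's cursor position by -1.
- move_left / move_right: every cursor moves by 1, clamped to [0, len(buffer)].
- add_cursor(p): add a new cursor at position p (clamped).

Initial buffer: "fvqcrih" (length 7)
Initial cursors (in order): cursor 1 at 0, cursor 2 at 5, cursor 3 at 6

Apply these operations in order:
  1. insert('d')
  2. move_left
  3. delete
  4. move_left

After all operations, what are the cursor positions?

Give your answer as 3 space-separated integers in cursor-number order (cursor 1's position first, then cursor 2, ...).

After op 1 (insert('d')): buffer="dfvqcrdidh" (len 10), cursors c1@1 c2@7 c3@9, authorship 1.....2.3.
After op 2 (move_left): buffer="dfvqcrdidh" (len 10), cursors c1@0 c2@6 c3@8, authorship 1.....2.3.
After op 3 (delete): buffer="dfvqcddh" (len 8), cursors c1@0 c2@5 c3@6, authorship 1....23.
After op 4 (move_left): buffer="dfvqcddh" (len 8), cursors c1@0 c2@4 c3@5, authorship 1....23.

Answer: 0 4 5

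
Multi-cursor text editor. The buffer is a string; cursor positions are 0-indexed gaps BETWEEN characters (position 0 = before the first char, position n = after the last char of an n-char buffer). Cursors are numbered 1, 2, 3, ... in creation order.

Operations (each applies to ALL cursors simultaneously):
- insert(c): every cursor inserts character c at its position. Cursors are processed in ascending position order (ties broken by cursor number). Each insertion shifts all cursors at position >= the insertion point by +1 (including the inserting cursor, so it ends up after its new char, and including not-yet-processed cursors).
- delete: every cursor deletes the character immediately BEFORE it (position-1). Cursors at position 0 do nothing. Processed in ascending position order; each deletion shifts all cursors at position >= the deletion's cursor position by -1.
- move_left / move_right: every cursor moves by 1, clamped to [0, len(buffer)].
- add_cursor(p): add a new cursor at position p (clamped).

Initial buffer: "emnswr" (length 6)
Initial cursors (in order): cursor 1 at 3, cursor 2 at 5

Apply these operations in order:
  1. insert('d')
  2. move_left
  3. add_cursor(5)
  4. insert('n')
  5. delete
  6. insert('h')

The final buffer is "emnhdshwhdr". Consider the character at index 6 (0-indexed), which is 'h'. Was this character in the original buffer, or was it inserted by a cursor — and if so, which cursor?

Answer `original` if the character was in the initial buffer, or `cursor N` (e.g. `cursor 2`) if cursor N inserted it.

After op 1 (insert('d')): buffer="emndswdr" (len 8), cursors c1@4 c2@7, authorship ...1..2.
After op 2 (move_left): buffer="emndswdr" (len 8), cursors c1@3 c2@6, authorship ...1..2.
After op 3 (add_cursor(5)): buffer="emndswdr" (len 8), cursors c1@3 c3@5 c2@6, authorship ...1..2.
After op 4 (insert('n')): buffer="emnndsnwndr" (len 11), cursors c1@4 c3@7 c2@9, authorship ...11.3.22.
After op 5 (delete): buffer="emndswdr" (len 8), cursors c1@3 c3@5 c2@6, authorship ...1..2.
After op 6 (insert('h')): buffer="emnhdshwhdr" (len 11), cursors c1@4 c3@7 c2@9, authorship ...11.3.22.
Authorship (.=original, N=cursor N): . . . 1 1 . 3 . 2 2 .
Index 6: author = 3

Answer: cursor 3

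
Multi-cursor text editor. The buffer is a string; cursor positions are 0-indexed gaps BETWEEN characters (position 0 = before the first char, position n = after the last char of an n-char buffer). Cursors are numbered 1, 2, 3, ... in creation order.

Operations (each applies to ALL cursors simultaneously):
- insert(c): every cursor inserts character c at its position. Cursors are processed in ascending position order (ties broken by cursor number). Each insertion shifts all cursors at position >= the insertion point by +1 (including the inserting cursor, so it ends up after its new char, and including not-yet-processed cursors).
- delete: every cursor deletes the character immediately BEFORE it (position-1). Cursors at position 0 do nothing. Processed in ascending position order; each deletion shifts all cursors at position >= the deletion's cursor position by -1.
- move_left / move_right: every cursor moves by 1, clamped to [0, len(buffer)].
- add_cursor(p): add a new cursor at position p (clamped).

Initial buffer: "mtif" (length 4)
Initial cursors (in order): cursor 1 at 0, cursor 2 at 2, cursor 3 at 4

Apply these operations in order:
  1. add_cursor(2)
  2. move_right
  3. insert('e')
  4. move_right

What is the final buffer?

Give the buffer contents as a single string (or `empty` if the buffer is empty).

After op 1 (add_cursor(2)): buffer="mtif" (len 4), cursors c1@0 c2@2 c4@2 c3@4, authorship ....
After op 2 (move_right): buffer="mtif" (len 4), cursors c1@1 c2@3 c4@3 c3@4, authorship ....
After op 3 (insert('e')): buffer="metieefe" (len 8), cursors c1@2 c2@6 c4@6 c3@8, authorship .1..24.3
After op 4 (move_right): buffer="metieefe" (len 8), cursors c1@3 c2@7 c4@7 c3@8, authorship .1..24.3

Answer: metieefe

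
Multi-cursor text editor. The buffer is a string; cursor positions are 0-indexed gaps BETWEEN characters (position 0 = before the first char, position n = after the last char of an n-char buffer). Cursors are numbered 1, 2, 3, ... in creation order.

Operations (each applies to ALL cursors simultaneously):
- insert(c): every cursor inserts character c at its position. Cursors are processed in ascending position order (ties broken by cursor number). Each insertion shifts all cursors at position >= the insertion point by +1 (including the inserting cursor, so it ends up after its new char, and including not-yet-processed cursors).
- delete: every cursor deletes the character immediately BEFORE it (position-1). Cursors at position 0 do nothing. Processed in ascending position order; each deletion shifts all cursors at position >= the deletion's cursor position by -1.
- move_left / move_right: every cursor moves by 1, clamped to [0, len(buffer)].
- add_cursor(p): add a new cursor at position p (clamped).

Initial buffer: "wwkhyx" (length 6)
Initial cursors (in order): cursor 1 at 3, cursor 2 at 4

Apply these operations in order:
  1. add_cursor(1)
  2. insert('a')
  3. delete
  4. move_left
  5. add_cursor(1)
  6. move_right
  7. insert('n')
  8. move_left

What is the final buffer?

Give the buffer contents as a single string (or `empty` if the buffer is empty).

Answer: wnwnknhnyx

Derivation:
After op 1 (add_cursor(1)): buffer="wwkhyx" (len 6), cursors c3@1 c1@3 c2@4, authorship ......
After op 2 (insert('a')): buffer="wawkahayx" (len 9), cursors c3@2 c1@5 c2@7, authorship .3..1.2..
After op 3 (delete): buffer="wwkhyx" (len 6), cursors c3@1 c1@3 c2@4, authorship ......
After op 4 (move_left): buffer="wwkhyx" (len 6), cursors c3@0 c1@2 c2@3, authorship ......
After op 5 (add_cursor(1)): buffer="wwkhyx" (len 6), cursors c3@0 c4@1 c1@2 c2@3, authorship ......
After op 6 (move_right): buffer="wwkhyx" (len 6), cursors c3@1 c4@2 c1@3 c2@4, authorship ......
After op 7 (insert('n')): buffer="wnwnknhnyx" (len 10), cursors c3@2 c4@4 c1@6 c2@8, authorship .3.4.1.2..
After op 8 (move_left): buffer="wnwnknhnyx" (len 10), cursors c3@1 c4@3 c1@5 c2@7, authorship .3.4.1.2..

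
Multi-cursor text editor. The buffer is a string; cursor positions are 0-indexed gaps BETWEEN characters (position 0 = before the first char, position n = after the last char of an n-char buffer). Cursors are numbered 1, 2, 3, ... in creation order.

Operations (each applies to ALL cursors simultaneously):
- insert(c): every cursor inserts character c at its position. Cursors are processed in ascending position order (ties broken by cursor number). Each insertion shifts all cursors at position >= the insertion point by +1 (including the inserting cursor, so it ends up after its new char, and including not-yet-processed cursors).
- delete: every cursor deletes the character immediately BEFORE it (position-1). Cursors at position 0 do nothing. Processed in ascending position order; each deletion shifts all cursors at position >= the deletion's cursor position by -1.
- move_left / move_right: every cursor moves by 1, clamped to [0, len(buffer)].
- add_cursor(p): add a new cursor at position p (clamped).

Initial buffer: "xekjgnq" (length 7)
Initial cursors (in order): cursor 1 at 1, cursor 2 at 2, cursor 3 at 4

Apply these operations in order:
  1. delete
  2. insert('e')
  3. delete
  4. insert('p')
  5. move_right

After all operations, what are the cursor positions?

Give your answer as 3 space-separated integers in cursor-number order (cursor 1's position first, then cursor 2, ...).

Answer: 3 3 5

Derivation:
After op 1 (delete): buffer="kgnq" (len 4), cursors c1@0 c2@0 c3@1, authorship ....
After op 2 (insert('e')): buffer="eekegnq" (len 7), cursors c1@2 c2@2 c3@4, authorship 12.3...
After op 3 (delete): buffer="kgnq" (len 4), cursors c1@0 c2@0 c3@1, authorship ....
After op 4 (insert('p')): buffer="ppkpgnq" (len 7), cursors c1@2 c2@2 c3@4, authorship 12.3...
After op 5 (move_right): buffer="ppkpgnq" (len 7), cursors c1@3 c2@3 c3@5, authorship 12.3...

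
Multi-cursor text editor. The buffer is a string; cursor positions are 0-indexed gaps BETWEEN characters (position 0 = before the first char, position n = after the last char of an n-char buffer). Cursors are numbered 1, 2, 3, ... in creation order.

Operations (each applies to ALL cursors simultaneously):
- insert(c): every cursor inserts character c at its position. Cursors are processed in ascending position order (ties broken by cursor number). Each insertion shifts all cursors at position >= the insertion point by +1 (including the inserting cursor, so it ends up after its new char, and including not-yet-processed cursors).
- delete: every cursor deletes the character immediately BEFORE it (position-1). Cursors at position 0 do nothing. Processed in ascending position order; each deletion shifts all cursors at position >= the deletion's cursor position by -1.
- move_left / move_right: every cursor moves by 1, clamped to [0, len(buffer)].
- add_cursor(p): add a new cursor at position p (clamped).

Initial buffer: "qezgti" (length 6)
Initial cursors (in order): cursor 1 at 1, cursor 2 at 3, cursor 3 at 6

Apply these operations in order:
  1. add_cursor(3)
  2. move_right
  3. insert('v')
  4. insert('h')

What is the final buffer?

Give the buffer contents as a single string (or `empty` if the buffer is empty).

After op 1 (add_cursor(3)): buffer="qezgti" (len 6), cursors c1@1 c2@3 c4@3 c3@6, authorship ......
After op 2 (move_right): buffer="qezgti" (len 6), cursors c1@2 c2@4 c4@4 c3@6, authorship ......
After op 3 (insert('v')): buffer="qevzgvvtiv" (len 10), cursors c1@3 c2@7 c4@7 c3@10, authorship ..1..24..3
After op 4 (insert('h')): buffer="qevhzgvvhhtivh" (len 14), cursors c1@4 c2@10 c4@10 c3@14, authorship ..11..2424..33

Answer: qevhzgvvhhtivh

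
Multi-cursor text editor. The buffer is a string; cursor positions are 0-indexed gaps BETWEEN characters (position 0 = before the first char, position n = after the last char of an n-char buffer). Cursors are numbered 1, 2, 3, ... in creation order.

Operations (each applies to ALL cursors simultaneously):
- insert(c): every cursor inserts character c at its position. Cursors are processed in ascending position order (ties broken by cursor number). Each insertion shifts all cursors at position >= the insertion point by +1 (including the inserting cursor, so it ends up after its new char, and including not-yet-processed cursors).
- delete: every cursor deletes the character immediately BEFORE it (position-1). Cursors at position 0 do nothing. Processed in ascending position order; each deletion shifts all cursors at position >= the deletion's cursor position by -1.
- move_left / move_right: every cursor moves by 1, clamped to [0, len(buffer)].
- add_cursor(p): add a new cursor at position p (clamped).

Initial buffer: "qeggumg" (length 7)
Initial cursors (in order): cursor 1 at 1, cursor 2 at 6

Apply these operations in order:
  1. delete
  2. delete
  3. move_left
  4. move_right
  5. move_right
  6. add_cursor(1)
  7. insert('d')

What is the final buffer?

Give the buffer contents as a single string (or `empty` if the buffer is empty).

Answer: edgdggd

Derivation:
After op 1 (delete): buffer="eggug" (len 5), cursors c1@0 c2@4, authorship .....
After op 2 (delete): buffer="eggg" (len 4), cursors c1@0 c2@3, authorship ....
After op 3 (move_left): buffer="eggg" (len 4), cursors c1@0 c2@2, authorship ....
After op 4 (move_right): buffer="eggg" (len 4), cursors c1@1 c2@3, authorship ....
After op 5 (move_right): buffer="eggg" (len 4), cursors c1@2 c2@4, authorship ....
After op 6 (add_cursor(1)): buffer="eggg" (len 4), cursors c3@1 c1@2 c2@4, authorship ....
After op 7 (insert('d')): buffer="edgdggd" (len 7), cursors c3@2 c1@4 c2@7, authorship .3.1..2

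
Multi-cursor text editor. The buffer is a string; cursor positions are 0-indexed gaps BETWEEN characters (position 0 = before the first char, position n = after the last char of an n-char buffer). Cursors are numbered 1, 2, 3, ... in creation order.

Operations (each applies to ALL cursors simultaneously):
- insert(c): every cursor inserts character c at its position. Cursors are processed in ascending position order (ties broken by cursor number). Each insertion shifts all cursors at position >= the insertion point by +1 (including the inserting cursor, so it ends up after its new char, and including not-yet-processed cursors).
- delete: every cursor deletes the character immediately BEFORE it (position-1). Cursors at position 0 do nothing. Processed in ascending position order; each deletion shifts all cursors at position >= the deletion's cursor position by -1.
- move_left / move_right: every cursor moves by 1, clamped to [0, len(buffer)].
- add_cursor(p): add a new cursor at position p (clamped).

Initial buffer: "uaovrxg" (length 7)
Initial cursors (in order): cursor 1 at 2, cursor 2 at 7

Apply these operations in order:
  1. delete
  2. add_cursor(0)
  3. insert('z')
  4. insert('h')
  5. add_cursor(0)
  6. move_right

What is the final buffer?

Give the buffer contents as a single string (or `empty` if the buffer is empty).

After op 1 (delete): buffer="uovrx" (len 5), cursors c1@1 c2@5, authorship .....
After op 2 (add_cursor(0)): buffer="uovrx" (len 5), cursors c3@0 c1@1 c2@5, authorship .....
After op 3 (insert('z')): buffer="zuzovrxz" (len 8), cursors c3@1 c1@3 c2@8, authorship 3.1....2
After op 4 (insert('h')): buffer="zhuzhovrxzh" (len 11), cursors c3@2 c1@5 c2@11, authorship 33.11....22
After op 5 (add_cursor(0)): buffer="zhuzhovrxzh" (len 11), cursors c4@0 c3@2 c1@5 c2@11, authorship 33.11....22
After op 6 (move_right): buffer="zhuzhovrxzh" (len 11), cursors c4@1 c3@3 c1@6 c2@11, authorship 33.11....22

Answer: zhuzhovrxzh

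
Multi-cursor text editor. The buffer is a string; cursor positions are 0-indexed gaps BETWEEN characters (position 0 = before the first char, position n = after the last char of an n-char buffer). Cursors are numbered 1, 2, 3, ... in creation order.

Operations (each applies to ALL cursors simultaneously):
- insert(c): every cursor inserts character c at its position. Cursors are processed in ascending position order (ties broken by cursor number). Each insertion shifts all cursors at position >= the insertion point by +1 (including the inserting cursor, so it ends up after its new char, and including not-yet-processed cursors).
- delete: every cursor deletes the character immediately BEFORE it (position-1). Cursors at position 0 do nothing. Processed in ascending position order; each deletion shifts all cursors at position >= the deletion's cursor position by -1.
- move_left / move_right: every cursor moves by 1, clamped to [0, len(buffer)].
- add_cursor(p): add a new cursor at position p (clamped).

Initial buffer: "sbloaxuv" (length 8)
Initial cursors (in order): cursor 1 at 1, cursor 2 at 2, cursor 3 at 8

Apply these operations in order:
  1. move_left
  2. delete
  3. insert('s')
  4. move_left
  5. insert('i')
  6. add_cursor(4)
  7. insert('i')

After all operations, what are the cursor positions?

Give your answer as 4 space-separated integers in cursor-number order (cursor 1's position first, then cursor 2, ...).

After op 1 (move_left): buffer="sbloaxuv" (len 8), cursors c1@0 c2@1 c3@7, authorship ........
After op 2 (delete): buffer="bloaxv" (len 6), cursors c1@0 c2@0 c3@5, authorship ......
After op 3 (insert('s')): buffer="ssbloaxsv" (len 9), cursors c1@2 c2@2 c3@8, authorship 12.....3.
After op 4 (move_left): buffer="ssbloaxsv" (len 9), cursors c1@1 c2@1 c3@7, authorship 12.....3.
After op 5 (insert('i')): buffer="siisbloaxisv" (len 12), cursors c1@3 c2@3 c3@10, authorship 1122.....33.
After op 6 (add_cursor(4)): buffer="siisbloaxisv" (len 12), cursors c1@3 c2@3 c4@4 c3@10, authorship 1122.....33.
After op 7 (insert('i')): buffer="siiiisibloaxiisv" (len 16), cursors c1@5 c2@5 c4@7 c3@14, authorship 1121224.....333.

Answer: 5 5 14 7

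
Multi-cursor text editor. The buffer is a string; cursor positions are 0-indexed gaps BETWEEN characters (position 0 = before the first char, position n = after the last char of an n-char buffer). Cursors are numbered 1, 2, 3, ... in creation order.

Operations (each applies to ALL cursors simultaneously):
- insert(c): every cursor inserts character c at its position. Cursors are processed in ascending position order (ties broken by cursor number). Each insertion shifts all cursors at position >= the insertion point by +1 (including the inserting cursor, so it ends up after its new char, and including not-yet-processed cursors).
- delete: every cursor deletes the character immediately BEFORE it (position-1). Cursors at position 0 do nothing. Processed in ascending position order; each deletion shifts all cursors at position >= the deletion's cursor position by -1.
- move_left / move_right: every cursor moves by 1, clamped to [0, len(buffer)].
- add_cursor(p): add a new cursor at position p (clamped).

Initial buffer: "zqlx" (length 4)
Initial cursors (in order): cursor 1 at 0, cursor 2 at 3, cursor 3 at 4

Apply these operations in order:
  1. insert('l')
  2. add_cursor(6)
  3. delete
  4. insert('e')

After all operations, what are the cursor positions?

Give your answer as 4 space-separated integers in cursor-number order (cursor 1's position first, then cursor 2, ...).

After op 1 (insert('l')): buffer="lzqllxl" (len 7), cursors c1@1 c2@5 c3@7, authorship 1...2.3
After op 2 (add_cursor(6)): buffer="lzqllxl" (len 7), cursors c1@1 c2@5 c4@6 c3@7, authorship 1...2.3
After op 3 (delete): buffer="zql" (len 3), cursors c1@0 c2@3 c3@3 c4@3, authorship ...
After op 4 (insert('e')): buffer="ezqleee" (len 7), cursors c1@1 c2@7 c3@7 c4@7, authorship 1...234

Answer: 1 7 7 7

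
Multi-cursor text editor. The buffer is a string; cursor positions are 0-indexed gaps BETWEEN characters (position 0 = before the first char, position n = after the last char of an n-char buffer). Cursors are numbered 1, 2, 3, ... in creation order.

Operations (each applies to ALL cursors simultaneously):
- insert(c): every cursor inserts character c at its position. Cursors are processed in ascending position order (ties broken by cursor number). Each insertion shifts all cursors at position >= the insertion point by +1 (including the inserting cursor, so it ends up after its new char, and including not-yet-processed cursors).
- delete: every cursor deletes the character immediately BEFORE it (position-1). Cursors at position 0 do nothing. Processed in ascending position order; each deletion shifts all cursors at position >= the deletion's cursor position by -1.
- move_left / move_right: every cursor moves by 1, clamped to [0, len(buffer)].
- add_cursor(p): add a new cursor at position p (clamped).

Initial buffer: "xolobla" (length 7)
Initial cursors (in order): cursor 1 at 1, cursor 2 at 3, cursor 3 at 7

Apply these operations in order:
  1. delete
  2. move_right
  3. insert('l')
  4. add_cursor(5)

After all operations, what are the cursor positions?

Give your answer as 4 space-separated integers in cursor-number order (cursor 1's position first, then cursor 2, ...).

After op 1 (delete): buffer="oobl" (len 4), cursors c1@0 c2@1 c3@4, authorship ....
After op 2 (move_right): buffer="oobl" (len 4), cursors c1@1 c2@2 c3@4, authorship ....
After op 3 (insert('l')): buffer="ololbll" (len 7), cursors c1@2 c2@4 c3@7, authorship .1.2..3
After op 4 (add_cursor(5)): buffer="ololbll" (len 7), cursors c1@2 c2@4 c4@5 c3@7, authorship .1.2..3

Answer: 2 4 7 5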